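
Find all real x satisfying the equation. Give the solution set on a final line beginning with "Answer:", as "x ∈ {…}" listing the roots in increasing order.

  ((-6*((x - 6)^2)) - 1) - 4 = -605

Step 1. [((-6*((x - 6)^2)) - 1) - 4 = -605] peel the -4: add 4 from each side ⇒ sub: (-6*((x - 6)^2)) - 1 = -601.
Step 2. [(-6*((x - 6)^2)) - 1 = -601] 1 comes off first (add 1), so sub: -6*((x - 6)^2) = -600.
Step 3. [-6*((x - 6)^2) = -600] -6 out front; divide by -6 ⇒ div: (x - 6)^2 = 100.
Step 4. [(x - 6)^2 = 100] LHS squared, RHS 100 ≥ 0: apply √ (±), so sqrt: x - 6 = 10 or -10.
Step 5. [x - 6 = 10 or -10] -6 is outermost — add 6 both sides, so sub: x = 16 or -4.

Answer: x ∈ {-4, 16}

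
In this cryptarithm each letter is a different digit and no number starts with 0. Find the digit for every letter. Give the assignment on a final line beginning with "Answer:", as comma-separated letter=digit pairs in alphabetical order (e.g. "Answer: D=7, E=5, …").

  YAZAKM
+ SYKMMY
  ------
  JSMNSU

Step 1. [col 1: M + Y ≡ U (mod 10)] U=9 is one option consistent with column 1 (M + Y ≡ U (mod 10), carry-in 0) — take it ⇒ U=9.
Step 2. [col 1: M + Y ≡ U (mod 10)] Y=1 is one option consistent with column 1 (M + Y ≡ U (mod 10), carry-in 0) — take it, so Y=1.
Step 3. [col 1: M + Y ≡ U (mod 10)] column 1 reads M+Y+carry(0)=U with Y=1, U=9; with digits 1,9 already taken and all letters distinct, the only value for M is 8, so M=8.
Step 4. [col 2: K + M ≡ S (mod 10)] several values work for K in column 2 (K + M ≡ S (mod 10), carry-in 0); try K=7, so K=7.
Step 5. [col 2: K + M ≡ S (mod 10)] in column 2 we have K+M≡S with carry-in 0; given K=7, M=8 and digits 1,7,8,9 already taken and all letters distinct, that pins S to 5. So S=5.
Step 6. [col 3: A + M ≡ N (mod 10)] several values work for N in column 3 (A + M ≡ N (mod 10), carry-in 1); try N=3. So N=3.
Step 7. [col 3: A + M ≡ N (mod 10)] column 3 reads A+M+carry(1)=N with M=8, N=3; with digits 1,3,5,7,8,9 already taken and all letters distinct, the only value for A is 4, so A=4.
Step 8. [col 4: Z + K ≡ M (mod 10)] column 4 reads Z+K+carry(1)=M with K=7, M=8; with digits 1,3,4,5,7,8,9 already taken and all letters distinct, the only value for Z is 0. So Z=0.
Step 9. [col 6: Y + S ≡ J (mod 10)] in column 6 we have Y+S≡J with carry-in 0; given Y=1, S=5 and digits 0,1,3,4,5,7,8,9 already taken and all letters distinct, that pins J to 6 ⇒ J=6.

Answer: A=4, J=6, K=7, M=8, N=3, S=5, U=9, Y=1, Z=0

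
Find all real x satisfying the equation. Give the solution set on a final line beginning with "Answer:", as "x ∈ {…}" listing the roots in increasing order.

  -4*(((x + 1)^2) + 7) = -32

Step 1. [-4*(((x + 1)^2) + 7) = -32] -4·(inner) — divide through by -4, so div: ((x + 1)^2) + 7 = 8.
Step 2. [((x + 1)^2) + 7 = 8] +7 is outermost — subtract 7 both sides ⇒ sub: (x + 1)^2 = 1.
Step 3. [(x + 1)^2 = 1] 1 ≥ 0, LHS is (·)² — take ±√. So sqrt: x + 1 = 1 or -1.
Step 4. [x + 1 = 1 or -1] subtract 1: x sits inside (… + 1) ⇒ sub: x = 0 or -2.

Answer: x ∈ {-2, 0}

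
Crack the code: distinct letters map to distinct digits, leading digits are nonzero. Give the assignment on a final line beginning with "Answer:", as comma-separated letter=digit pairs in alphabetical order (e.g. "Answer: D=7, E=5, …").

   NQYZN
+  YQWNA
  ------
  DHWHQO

Step 1. [col 1: N + A ≡ O (mod 10)] A=6 is one option consistent with column 1 (N + A ≡ O (mod 10), carry-in 0) — take it. So A=6.
Step 2. [col 1: N + A ≡ O (mod 10)] no forcing yet in column 1 (carry-in 0); N=4 is free and consistent — try it ⇒ N=4.
Step 3. [D] the sum has 6 digits but both addends have 5; that extra leading digit D is the final carry, namely 1. So D=1.
Step 4. [col 1: N + A ≡ O (mod 10)] column 1 reads N+A+carry(0)=O with N=4, A=6; with digits 1,4,6 already taken and all letters distinct, the only value for O is 0 ⇒ O=0.
Step 5. [col 2: Z + N ≡ Q (mod 10)] Z=2 is one option consistent with column 2 (Z + N ≡ Q (mod 10), carry-in 1) — take it, so Z=2.
Step 6. [col 2: Z + N ≡ Q (mod 10)] column 2 reads Z+N+carry(1)=Q with Z=2, N=4; with digits 0,1,2,4,6 already taken and all letters distinct, the only value for Q is 7 ⇒ Q=7.
Step 7. [col 3: Y + W ≡ H (mod 10)] no forcing yet in column 3 (carry-in 0); Y=8 is free and consistent — try it, so Y=8.
Step 8. [col 3: Y + W ≡ H (mod 10)] in column 3 we have Y+W≡H with carry-in 0; given Y=8 and digits 0,1,2,4,6,7,8 already taken and all letters distinct, that pins W to 5 ⇒ W=5.
Step 9. [col 3: Y + W ≡ H (mod 10)] column 3: given Y=8, W=5, carry-in 0, and digits 0,1,2,4,5,6,7,8 already taken and all letters distinct, Y+W≡H (mod 10) forces H=3. So H=3.

Answer: A=6, D=1, H=3, N=4, O=0, Q=7, W=5, Y=8, Z=2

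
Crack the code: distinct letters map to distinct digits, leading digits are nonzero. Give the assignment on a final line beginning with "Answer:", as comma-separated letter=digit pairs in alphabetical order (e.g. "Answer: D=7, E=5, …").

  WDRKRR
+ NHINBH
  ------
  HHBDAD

Step 1. [col 1: R + H ≡ D (mod 10)] no forcing yet in column 1 (carry-in 0); R=1 is free and consistent — try it ⇒ R=1.
Step 2. [col 1: R + H ≡ D (mod 10)] no forcing yet in column 1 (carry-in 0); H=9 is free and consistent — try it ⇒ H=9.
Step 3. [col 1: R + H ≡ D (mod 10)] column 1 reads R+H+carry(0)=D with R=1, H=9; with digits 1,9 already taken and all letters distinct, the only value for D is 0 ⇒ D=0.
Step 4. [col 2: R + B ≡ A (mod 10)] A=8 is one option consistent with column 2 (R + B ≡ A (mod 10), carry-in 1) — take it ⇒ A=8.
Step 5. [col 2: R + B ≡ A (mod 10)] column 2: given R=1, A=8, carry-in 1, and digits 0,1,8,9 already taken and all letters distinct, R+B≡A (mod 10) forces B=6. So B=6.
Step 6. [col 3: K + N ≡ D (mod 10)] several values work for K in column 3 (K + N ≡ D (mod 10), carry-in 0); try K=3. So K=3.
Step 7. [col 3: K + N ≡ D (mod 10)] in column 3 we have K+N≡D with carry-in 0; given K=3, D=0 and digits 0,1,3,6,8,9 already taken and all letters distinct, that pins N to 7, so N=7.
Step 8. [col 4: R + I ≡ B (mod 10)] in column 4 we have R+I≡B with carry-in 1; given R=1, B=6 and digits 0,1,3,6,7,8,9 already taken and all letters distinct, that pins I to 4. So I=4.
Step 9. [col 6: W + N ≡ H (mod 10)] column 6: given N=7, H=9, carry-in 0, and digits 0,1,3,4,6,7,8,9 already taken and all letters distinct, W+N≡H (mod 10) forces W=2, so W=2.

Answer: A=8, B=6, D=0, H=9, I=4, K=3, N=7, R=1, W=2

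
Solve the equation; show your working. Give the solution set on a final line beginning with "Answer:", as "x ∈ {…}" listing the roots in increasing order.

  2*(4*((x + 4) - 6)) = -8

Step 1. [2*(4*((x + 4) - 6)) = -8] LHS = 2·(…); ÷2 both sides ⇒ div: 4*((x + 4) - 6) = -4.
Step 2. [4*((x + 4) - 6) = -4] divide by the outer 4 ⇒ div: (x + 4) - 6 = -1.
Step 3. [(x + 4) - 6 = -1] add 6: x sits inside (… - 6) ⇒ sub: x + 4 = 5.
Step 4. [x + 4 = 5] the outer +4 inverts by subtracting 4, so sub: x = 1.

Answer: x ∈ {1}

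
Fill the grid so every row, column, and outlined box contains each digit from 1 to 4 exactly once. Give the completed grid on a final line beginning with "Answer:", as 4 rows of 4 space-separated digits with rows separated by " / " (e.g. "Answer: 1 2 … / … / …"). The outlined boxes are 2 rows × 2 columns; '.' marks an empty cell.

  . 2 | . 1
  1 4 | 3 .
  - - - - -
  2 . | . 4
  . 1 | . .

Step 1. [r4c4∈{2,3}] in col 4, 3 fits only at r4c4. So r4c4=3.
Step 2. [r4c3∈{2}] r4c3 is down to just 2, so r4c3=2.
Step 3. [r3c2∈{3}] r3c2 is down to just 3, so r3c2=3.
Step 4. [r4c1∈{4}] only 4 remains possible at r4c1, so r4c1=4.
Step 5. [r2c4∈{2}] r2c4 has the single candidate 2 ⇒ r2c4=2.
Step 6. [r1c1∈{3}] only 3 remains possible at r1c1. So r1c1=3.
Step 7. [r1c3∈{4}] r1c3's peers cover all but 4. So r1c3=4.
Step 8. [r3c3∈{1}] r3c3's peers cover all but 1 ⇒ r3c3=1.

Answer: 3 2 4 1 / 1 4 3 2 / 2 3 1 4 / 4 1 2 3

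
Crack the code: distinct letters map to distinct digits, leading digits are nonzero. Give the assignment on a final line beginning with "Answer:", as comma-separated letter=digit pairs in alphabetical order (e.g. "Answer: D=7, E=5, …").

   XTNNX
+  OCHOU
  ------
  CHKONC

Step 1. [col 1: X + U ≡ C (mod 10)] column 1 (X + U ≡ C (mod 10), carry-in 0) doesn't pin U yet; pick U=8 and continue, so U=8.
Step 2. [col 1: X + U ≡ C (mod 10)] C=1 is one option consistent with column 1 (X + U ≡ C (mod 10), carry-in 0) — take it, so C=1.
Step 3. [col 1: X + U ≡ C (mod 10)] column 1: given U=8, C=1, carry-in 0, and digits 1,8 already taken and all letters distinct, X+U≡C (mod 10) forces X=3. So X=3.
Step 4. [col 2: N + O ≡ N (mod 10)] in column 2 we have N+O≡N with carry-in 1; given nothing yet and digits 1,3,8 already taken and all letters distinct, that pins O to 9, so O=9.
Step 5. [col 2: N + O ≡ N (mod 10)] no forcing yet in column 2 (carry-in 1); N=6 is free and consistent — try it. So N=6.
Step 6. [col 3: N + H ≡ O (mod 10)] in column 3 we have N+H≡O with carry-in 1; given N=6, O=9 and digits 1,3,6,8,9 already taken and all letters distinct, that pins H to 2, so H=2.
Step 7. [col 4: T + C ≡ K (mod 10)] in column 4 we have T+C≡K with carry-in 0; given C=1 and digits 1,2,3,6,8,9 already taken and all letters distinct, that pins T to 4 ⇒ T=4.
Step 8. [col 4: T + C ≡ K (mod 10)] column 4: given T=4, C=1, carry-in 0, and digits 1,2,3,4,6,8,9 already taken and all letters distinct, T+C≡K (mod 10) forces K=5, so K=5.

Answer: C=1, H=2, K=5, N=6, O=9, T=4, U=8, X=3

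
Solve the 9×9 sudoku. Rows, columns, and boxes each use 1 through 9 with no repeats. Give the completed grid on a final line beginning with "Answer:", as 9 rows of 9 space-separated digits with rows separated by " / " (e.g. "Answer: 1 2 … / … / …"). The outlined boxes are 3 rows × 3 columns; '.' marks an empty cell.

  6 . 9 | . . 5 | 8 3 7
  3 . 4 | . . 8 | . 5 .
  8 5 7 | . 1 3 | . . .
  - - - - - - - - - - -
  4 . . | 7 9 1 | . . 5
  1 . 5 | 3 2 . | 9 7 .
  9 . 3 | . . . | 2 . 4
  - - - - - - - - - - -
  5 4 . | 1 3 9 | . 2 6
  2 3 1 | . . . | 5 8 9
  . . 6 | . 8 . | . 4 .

Step 1. [r6c6∈{6}] nothing but 6 survives at r6c6, so r6c6=6.
Step 2. [r2c4∈{2,6,9}] r2c4 is the only open cell in row 2 admitting 9. So r2c4=9.
Step 3. [r1c5∈{4}] nothing but 4 survives at r1c5, so r1c5=4.
Step 4. [r4c8∈{6}] only 6 remains possible at r4c8 ⇒ r4c8=6.
Step 5. [r9c1∈{7}] r9c1 is down to just 7, so r9c1=7.
Step 6. [r1c4∈{2}] r1c4's peers cover all but 2 ⇒ r1c4=2.
Step 7. [r3c4∈{6}] r3c4 has the single candidate 6 ⇒ r3c4=6.
Step 8. [r2c2∈{1,2}] across box 1, 2 lands solely at r2c2. So r2c2=2.
Step 9. [r4c2∈{8}] only 8 remains possible at r4c2 ⇒ r4c2=8.
Step 10. [r8c6∈{4,7}] r8c6 is the only open cell in col 6 admitting 7. So r8c6=7.
Step 11. [r9c9∈{1,3}] r9c9 is the only open cell in col 9 admitting 3 ⇒ r9c9=3.
Step 12. [r6c4∈{5,8}] in row 6, 8 fits only at r6c4 ⇒ r6c4=8.
Step 13. [r2c9∈{1}] nothing but 1 survives at r2c9. So r2c9=1.
Step 14. [r6c8∈{1}] only 1 remains possible at r6c8. So r6c8=1.
Step 15. [r5c9∈{8}] nothing but 8 survives at r5c9 ⇒ r5c9=8.
Step 16. [r8c4∈{4}] only 4 remains possible at r8c4 ⇒ r8c4=4.
Step 17. [r7c3∈{8}] nothing but 8 survives at r7c3, so r7c3=8.
Step 18. [r9c7∈{1}] nothing but 1 survives at r9c7 ⇒ r9c7=1.
Step 19. [r8c5∈{6}] r8c5 is down to just 6, so r8c5=6.
Step 20. [r7c7∈{7}] only 7 remains possible at r7c7, so r7c7=7.
Step 21. [r5c2∈{6}] only 6 remains possible at r5c2, so r5c2=6.
Step 22. [r3c7∈{4}] r3c7's peers cover all but 4. So r3c7=4.
Step 23. [r2c5∈{7}] nothing but 7 survives at r2c5 ⇒ r2c5=7.
Step 24. [r3c8∈{9}] only 9 remains possible at r3c8. So r3c8=9.
Step 25. [r4c7∈{3}] only 3 remains possible at r4c7 ⇒ r4c7=3.
Step 26. [r6c2∈{7}] r6c2 is down to just 7, so r6c2=7.
Step 27. [r9c2∈{9}] r9c2 is down to just 9 ⇒ r9c2=9.
Step 28. [r6c5∈{5}] only 5 remains possible at r6c5, so r6c5=5.
Step 29. [r9c6∈{2}] r9c6's peers cover all but 2, so r9c6=2.
Step 30. [r9c4∈{5}] r9c4's peers cover all but 5, so r9c4=5.
Step 31. [r3c9∈{2}] only 2 remains possible at r3c9. So r3c9=2.
Step 32. [r2c7∈{6}] nothing but 6 survives at r2c7 ⇒ r2c7=6.
Step 33. [r4c3∈{2}] r4c3 is down to just 2. So r4c3=2.
Step 34. [r1c2∈{1}] nothing but 1 survives at r1c2 ⇒ r1c2=1.
Step 35. [r5c6∈{4}] r5c6 is down to just 4. So r5c6=4.

Answer: 6 1 9 2 4 5 8 3 7 / 3 2 4 9 7 8 6 5 1 / 8 5 7 6 1 3 4 9 2 / 4 8 2 7 9 1 3 6 5 / 1 6 5 3 2 4 9 7 8 / 9 7 3 8 5 6 2 1 4 / 5 4 8 1 3 9 7 2 6 / 2 3 1 4 6 7 5 8 9 / 7 9 6 5 8 2 1 4 3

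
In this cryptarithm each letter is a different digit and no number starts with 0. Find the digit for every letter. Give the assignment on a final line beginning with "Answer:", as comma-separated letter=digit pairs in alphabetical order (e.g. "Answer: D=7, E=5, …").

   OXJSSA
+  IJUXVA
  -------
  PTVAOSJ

Step 1. [col 1: A + A ≡ J (mod 10)] no forcing yet in column 1 (carry-in 0); J=2 is free and consistent — try it. So J=2.
Step 2. [P] the sum has 7 digits but both addends have 6; that extra leading digit P is the final carry, namely 1. So P=1.
Step 3. [col 1: A + A ≡ J (mod 10)] column 1: given J=2, carry-in 0, and digits 1,2 already taken and all letters distinct, A+A≡J (mod 10) forces A=6. So A=6.
Step 4. [col 2: S + V ≡ S (mod 10)] column 2 reads S+V+carry(1)=S with nothing yet; with digits 1,2,6 already taken and all letters distinct, the only value for V is 9. So V=9.
Step 5. [col 2: S + V ≡ S (mod 10)] S=0 is one option consistent with column 2 (S + V ≡ S (mod 10), carry-in 1) — take it, so S=0.
Step 6. [col 3: S + X ≡ O (mod 10)] several values work for X in column 3 (S + X ≡ O (mod 10), carry-in 1); try X=7. So X=7.
Step 7. [col 3: S + X ≡ O (mod 10)] from column 3 (S=0, X=7, carry-in 1, digits 0,1,2,6,7,9 already taken and all letters distinct): O must equal 8. So O=8.
Step 8. [col 4: J + U ≡ A (mod 10)] in column 4 we have J+U≡A with carry-in 0; given J=2, A=6 and digits 0,1,2,6,7,8,9 already taken and all letters distinct, that pins U to 4 ⇒ U=4.
Step 9. [col 6: O + I ≡ T (mod 10)] column 6: given O=8, carry-in 0, and digits 0,1,2,4,6,7,8,9 already taken and all letters distinct, O+I≡T (mod 10) forces T=3. So T=3.
Step 10. [col 6: O + I ≡ T (mod 10)] column 6: given O=8, T=3, carry-in 0, and digits 0,1,2,3,4,6,7,8,9 already taken and all letters distinct, O+I≡T (mod 10) forces I=5, so I=5.

Answer: A=6, I=5, J=2, O=8, P=1, S=0, T=3, U=4, V=9, X=7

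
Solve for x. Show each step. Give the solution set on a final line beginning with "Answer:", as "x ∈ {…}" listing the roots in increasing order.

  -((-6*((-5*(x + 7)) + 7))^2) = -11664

Step 1. [-((-6*((-5*(x + 7)) + 7))^2) = -11664] leading − — multiply by −1, so neg: (-6*((-5*(x + 7)) + 7))^2 = 11664.
Step 2. [(-6*((-5*(x + 7)) + 7))^2 = 11664] LHS squared, RHS 11664 ≥ 0: apply √ (±) ⇒ sqrt: -6*((-5*(x + 7)) + 7) = 108 or -108.
Step 3. [-6*((-5*(x + 7)) + 7) = 108 or -108] leading coefficient -6: divide by -6. So div: (-5*(x + 7)) + 7 = -18 or 18.
Step 4. [(-5*(x + 7)) + 7 = -18 or 18] subtract 7: x sits inside (… + 7). So sub: -5*(x + 7) = -25 or 11.
Step 5. [-5*(x + 7) = -25 or 11] LHS = -5·(…); ÷-5 both sides. So div: x + 7 = 5 or -11/5.
Step 6. [x + 7 = 5 or -11/5] peel the +7: subtract 7 from each side, so sub: x = -2 or -46/5.

Answer: x ∈ {-46/5, -2}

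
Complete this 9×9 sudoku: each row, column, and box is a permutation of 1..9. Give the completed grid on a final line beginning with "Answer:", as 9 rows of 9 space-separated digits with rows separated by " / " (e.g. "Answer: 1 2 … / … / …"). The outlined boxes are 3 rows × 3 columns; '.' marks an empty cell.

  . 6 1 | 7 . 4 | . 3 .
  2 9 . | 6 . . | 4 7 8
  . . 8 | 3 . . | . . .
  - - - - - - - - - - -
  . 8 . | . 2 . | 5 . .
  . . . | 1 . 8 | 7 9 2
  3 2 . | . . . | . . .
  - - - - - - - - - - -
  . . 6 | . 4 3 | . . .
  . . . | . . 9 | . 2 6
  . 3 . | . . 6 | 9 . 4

Step 1. [r1c1∈{5}] r1c1 is down to just 5, so r1c1=5.
Step 2. [r4c1∈{1,4,6,7,9}] in box 4, 1 fits only at r4c1 ⇒ r4c1=1.
Step 3. [r7c9∈{1,5,7}] r7c9 is the only open cell in col 9 admitting 7. So r7c9=7.
Step 4. [r3c9∈{1,5,9}] col 9 places 5 nowhere but r3c9, so r3c9=5.
Step 5. [r4c8∈{4,6}] in row 4, 6 fits only at r4c8. So r4c8=6.
Step 6. [r3c8∈{1}] r3c8's peers cover all but 1. So r3c8=1.
Step 7. [r9c5∈{1,5,7,8}] r9c5 is the only open cell in row 9 admitting 1. So r9c5=1.
Step 8. [r8c5∈{5,7,8}] r8c5 is the only open cell in box 8 admitting 7. So r8c5=7.
Step 9. [r7c4∈{2,5,8}] across row 7, 2 lands solely at r7c4, so r7c4=2.
Step 10. [r6c8∈{4,8}] in col 8, 4 fits only at r6c8, so r6c8=4.
Step 11. [r6c7∈{1,8}] 8 has one home in row 6: r6c7, so r6c7=8.
Step 12. [r6c5∈{5,6,9}] row 6 places 6 nowhere but r6c5, so r6c5=6.
Step 13. [r4c4∈{4,9}] r4c4 is the only open cell in col 4 admitting 4, so r4c4=4.
Step 14. [r2c5∈{5}] r2c5 is down to just 5 ⇒ r2c5=5.
Step 15. [r6c6∈{5,7}] in col 6, 5 fits only at r6c6. So r6c6=5.
Step 16. [r6c3∈{7,9}] across row 6, 7 lands solely at r6c3, so r6c3=7.
Step 17. [r9c1∈{7,8}] row 9 places 7 nowhere but r9c1. So r9c1=7.
Step 18. [r3c1∈{4}] r3c1 is down to just 4, so r3c1=4.
Step 19. [r7c7∈{1}] r7c7 has the single candidate 1 ⇒ r7c7=1.
Step 20. [r7c2∈{5}] r7c2 is down to just 5. So r7c2=5.
Step 21. [r9c8∈{5,8}] col 8 places 5 nowhere but r9c8, so r9c8=5.
Step 22. [r8c1∈{8}] r8c1 is down to just 8. So r8c1=8.
Step 23. [r5c2∈{4}] r5c2's peers cover all but 4 ⇒ r5c2=4.
Step 24. [r3c5∈{9}] r3c5's peers cover all but 9 ⇒ r3c5=9.
Step 25. [r3c6∈{2}] only 2 remains possible at r3c6, so r3c6=2.
Step 26. [r6c4∈{9}] only 9 remains possible at r6c4 ⇒ r6c4=9.
Step 27. [r6c9∈{1}] only 1 remains possible at r6c9, so r6c9=1.
Step 28. [r4c3∈{9}] nothing but 9 survives at r4c3 ⇒ r4c3=9.
Step 29. [r8c2∈{1}] r8c2 is down to just 1 ⇒ r8c2=1.
Step 30. [r7c1∈{9}] only 9 remains possible at r7c1. So r7c1=9.
Step 31. [r5c5∈{3}] only 3 remains possible at r5c5. So r5c5=3.
Step 32. [r3c7∈{6}] only 6 remains possible at r3c7 ⇒ r3c7=6.
Step 33. [r5c1∈{6}] r5c1 is down to just 6. So r5c1=6.
Step 34. [r1c9∈{9}] r1c9 has the single candidate 9. So r1c9=9.
Step 35. [r4c9∈{3}] only 3 remains possible at r4c9, so r4c9=3.
Step 36. [r3c2∈{7}] nothing but 7 survives at r3c2. So r3c2=7.
Step 37. [r4c6∈{7}] nothing but 7 survives at r4c6 ⇒ r4c6=7.
Step 38. [r7c8∈{8}] r7c8's peers cover all but 8 ⇒ r7c8=8.
Step 39. [r9c4∈{8}] r9c4 is down to just 8 ⇒ r9c4=8.
Step 40. [r2c6∈{1}] r2c6 is down to just 1, so r2c6=1.
Step 41. [r9c3∈{2}] only 2 remains possible at r9c3. So r9c3=2.
Step 42. [r8c7∈{3}] r8c7's peers cover all but 3 ⇒ r8c7=3.
Step 43. [r8c4∈{5}] r8c4's peers cover all but 5 ⇒ r8c4=5.
Step 44. [r8c3∈{4}] nothing but 4 survives at r8c3. So r8c3=4.
Step 45. [r1c7∈{2}] r1c7's peers cover all but 2. So r1c7=2.
Step 46. [r1c5∈{8}] r1c5's peers cover all but 8, so r1c5=8.
Step 47. [r2c3∈{3}] r2c3's peers cover all but 3, so r2c3=3.
Step 48. [r5c3∈{5}] only 5 remains possible at r5c3. So r5c3=5.

Answer: 5 6 1 7 8 4 2 3 9 / 2 9 3 6 5 1 4 7 8 / 4 7 8 3 9 2 6 1 5 / 1 8 9 4 2 7 5 6 3 / 6 4 5 1 3 8 7 9 2 / 3 2 7 9 6 5 8 4 1 / 9 5 6 2 4 3 1 8 7 / 8 1 4 5 7 9 3 2 6 / 7 3 2 8 1 6 9 5 4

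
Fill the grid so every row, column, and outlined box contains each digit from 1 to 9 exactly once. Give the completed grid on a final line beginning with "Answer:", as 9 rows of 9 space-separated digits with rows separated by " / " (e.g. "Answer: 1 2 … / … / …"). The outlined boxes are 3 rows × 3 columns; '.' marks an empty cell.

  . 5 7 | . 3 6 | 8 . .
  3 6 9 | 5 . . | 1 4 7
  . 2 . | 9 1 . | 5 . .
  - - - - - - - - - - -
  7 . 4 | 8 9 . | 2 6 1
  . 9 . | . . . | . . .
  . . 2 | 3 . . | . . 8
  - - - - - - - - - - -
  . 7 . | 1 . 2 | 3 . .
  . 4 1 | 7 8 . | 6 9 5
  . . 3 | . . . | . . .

Step 1. [r4c6∈{5}] r4c6's peers cover all but 5, so r4c6=5.
Step 2. [r9c2∈{8}] only 8 remains possible at r9c2, so r9c2=8.
Step 3. [r3c6∈{4,7,8}] in row 3, 7 fits only at r3c6. So r3c6=7.
Step 4. [r7c9∈{4}] only 4 remains possible at r7c9 ⇒ r7c9=4.
Step 5. [r1c4∈{2,4}] across box 2, 4 lands solely at r1c4. So r1c4=4.
Step 6. [r9c4∈{6}] r9c4 is down to just 6, so r9c4=6.
Step 7. [r7c5∈{5}] nothing but 5 survives at r7c5, so r7c5=5.
Step 8. [r5c3∈{5,6,8}] col 3 places 5 nowhere but r5c3, so r5c3=5.
Step 9. [r6c2∈{1}] r6c2 has the single candidate 1. So r6c2=1.
Step 10. [r6c6∈{4}] r6c6 is down to just 4, so r6c6=4.
Step 11. [r9c7∈{7}] nothing but 7 survives at r9c7 ⇒ r9c7=7.
Step 12. [r9c9∈{2}] r9c9 has the single candidate 2, so r9c9=2.
Step 13. [r6c1∈{6}] r6c1's peers cover all but 6 ⇒ r6c1=6.
Step 14. [r3c8∈{3}] only 3 remains possible at r3c8. So r3c8=3.
Step 15. [r5c8∈{7}] r5c8 has the single candidate 7 ⇒ r5c8=7.
Step 16. [r7c1∈{9}] nothing but 9 survives at r7c1. So r7c1=9.
Step 17. [r5c5∈{2,6}] row 5 places 6 nowhere but r5c5, so r5c5=6.
Step 18. [r5c1∈{8}] r5c1's peers cover all but 8 ⇒ r5c1=8.
Step 19. [r3c9∈{6}] r3c9 has the single candidate 6 ⇒ r3c9=6.
Step 20. [r9c1∈{5}] r9c1's peers cover all but 5, so r9c1=5.
Step 21. [r7c8∈{8}] r7c8's peers cover all but 8. So r7c8=8.
Step 22. [r2c6∈{8}] r2c6's peers cover all but 8. So r2c6=8.
Step 23. [r4c2∈{3}] r4c2 is down to just 3, so r4c2=3.
Step 24. [r7c3∈{6}] r7c3 has the single candidate 6 ⇒ r7c3=6.
Step 25. [r1c1∈{1}] r1c1 is down to just 1, so r1c1=1.
Step 26. [r3c1∈{4}] r3c1 has the single candidate 4 ⇒ r3c1=4.
Step 27. [r6c7∈{9}] only 9 remains possible at r6c7 ⇒ r6c7=9.
Step 28. [r5c6∈{1}] nothing but 1 survives at r5c6, so r5c6=1.
Step 29. [r8c1∈{2}] nothing but 2 survives at r8c1. So r8c1=2.
Step 30. [r5c4∈{2}] r5c4 is down to just 2. So r5c4=2.
Step 31. [r8c6∈{3}] nothing but 3 survives at r8c6, so r8c6=3.
Step 32. [r6c8∈{5}] r6c8 has the single candidate 5 ⇒ r6c8=5.
Step 33. [r3c3∈{8}] r3c3 has the single candidate 8. So r3c3=8.
Step 34. [r5c7∈{4}] r5c7 has the single candidate 4. So r5c7=4.
Step 35. [r5c9∈{3}] nothing but 3 survives at r5c9 ⇒ r5c9=3.
Step 36. [r1c9∈{9}] nothing but 9 survives at r1c9. So r1c9=9.
Step 37. [r1c8∈{2}] only 2 remains possible at r1c8, so r1c8=2.
Step 38. [r2c5∈{2}] only 2 remains possible at r2c5 ⇒ r2c5=2.
Step 39. [r9c5∈{4}] r9c5's peers cover all but 4, so r9c5=4.
Step 40. [r9c8∈{1}] only 1 remains possible at r9c8 ⇒ r9c8=1.
Step 41. [r6c5∈{7}] only 7 remains possible at r6c5 ⇒ r6c5=7.
Step 42. [r9c6∈{9}] r9c6 has the single candidate 9 ⇒ r9c6=9.

Answer: 1 5 7 4 3 6 8 2 9 / 3 6 9 5 2 8 1 4 7 / 4 2 8 9 1 7 5 3 6 / 7 3 4 8 9 5 2 6 1 / 8 9 5 2 6 1 4 7 3 / 6 1 2 3 7 4 9 5 8 / 9 7 6 1 5 2 3 8 4 / 2 4 1 7 8 3 6 9 5 / 5 8 3 6 4 9 7 1 2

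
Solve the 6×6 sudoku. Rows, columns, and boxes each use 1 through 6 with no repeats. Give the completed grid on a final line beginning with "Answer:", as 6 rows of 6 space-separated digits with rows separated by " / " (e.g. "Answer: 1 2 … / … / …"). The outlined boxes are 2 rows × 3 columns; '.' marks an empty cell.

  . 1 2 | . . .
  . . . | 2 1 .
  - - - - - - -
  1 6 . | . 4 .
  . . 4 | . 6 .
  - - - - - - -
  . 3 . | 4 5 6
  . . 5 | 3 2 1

Step 1. [r3c4∈{5}] only 5 remains possible at r3c4, so r3c4=5.
Step 2. [r6c1∈{4,6}] row 6 places 6 nowhere but r6c1. So r6c1=6.
Step 3. [r1c5∈{3}] r1c5's peers cover all but 3, so r1c5=3.
Step 4. [r3c3∈{3}] r3c3's peers cover all but 3. So r3c3=3.
Step 5. [r4c2∈{2,5}] col 2 places 2 nowhere but r4c2, so r4c2=2.
Step 6. [r2c2∈{4,5}] in col 2, 5 fits only at r2c2, so r2c2=5.
Step 7. [r2c6∈{4}] r2c6's peers cover all but 4. So r2c6=4.
Step 8. [r1c4∈{6}] r1c4's peers cover all but 6 ⇒ r1c4=6.
Step 9. [r4c1∈{5}] r4c1's peers cover all but 5 ⇒ r4c1=5.
Step 10. [r5c1∈{2}] r5c1's peers cover all but 2 ⇒ r5c1=2.
Step 11. [r2c3∈{6}] nothing but 6 survives at r2c3. So r2c3=6.
Step 12. [r1c6∈{5}] only 5 remains possible at r1c6. So r1c6=5.
Step 13. [r6c2∈{4}] r6c2 is down to just 4. So r6c2=4.
Step 14. [r5c3∈{1}] only 1 remains possible at r5c3 ⇒ r5c3=1.
Step 15. [r3c6∈{2}] r3c6 has the single candidate 2, so r3c6=2.
Step 16. [r4c6∈{3}] r4c6 has the single candidate 3 ⇒ r4c6=3.
Step 17. [r4c4∈{1}] r4c4 has the single candidate 1 ⇒ r4c4=1.
Step 18. [r2c1∈{3}] nothing but 3 survives at r2c1 ⇒ r2c1=3.
Step 19. [r1c1∈{4}] only 4 remains possible at r1c1 ⇒ r1c1=4.

Answer: 4 1 2 6 3 5 / 3 5 6 2 1 4 / 1 6 3 5 4 2 / 5 2 4 1 6 3 / 2 3 1 4 5 6 / 6 4 5 3 2 1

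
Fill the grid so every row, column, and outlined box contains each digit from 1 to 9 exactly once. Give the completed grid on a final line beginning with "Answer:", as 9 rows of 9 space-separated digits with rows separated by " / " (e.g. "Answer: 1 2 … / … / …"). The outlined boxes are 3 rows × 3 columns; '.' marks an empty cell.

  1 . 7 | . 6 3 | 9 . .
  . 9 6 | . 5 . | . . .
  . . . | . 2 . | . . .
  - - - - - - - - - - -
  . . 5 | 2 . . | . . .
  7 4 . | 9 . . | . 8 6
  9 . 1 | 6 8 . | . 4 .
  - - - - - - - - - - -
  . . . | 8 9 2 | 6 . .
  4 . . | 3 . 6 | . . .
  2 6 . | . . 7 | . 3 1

Step 1. [r3c3∈{3,4,8}] across col 3, 4 lands solely at r3c3 ⇒ r3c3=4.
Step 2. [r4c5∈{1,3,4,7}] r4c5 is the only open cell in col 5 admitting 7, so r4c5=7.
Step 3. [r1c2∈{2,5,8}] across box 1, 2 lands solely at r1c2. So r1c2=2.
Step 4. [r1c9∈{4,5,8}] in row 1, 8 fits only at r1c9. So r1c9=8.
Step 5. [r6c2∈{3}] nothing but 3 survives at r6c2. So r6c2=3.
Step 6. [r1c8∈{5}] r1c8 is down to just 5, so r1c8=5.
Step 7. [r7c8∈{7}] only 7 remains possible at r7c8, so r7c8=7.
Step 8. [r8c2∈{1,5,7,8}] r8c2 is the only open cell in row 8 admitting 7. So r8c2=7.
Step 9. [r6c6∈{5}] nothing but 5 survives at r6c6 ⇒ r6c6=5.
Step 10. [r5c6∈{1}] nothing but 1 survives at r5c6, so r5c6=1.
Step 11. [r5c7∈{2,3,5}] in row 5, 5 fits only at r5c7, so r5c7=5.
Step 12. [r1c4∈{4}] only 4 remains possible at r1c4, so r1c4=4.
Step 13. [r7c9∈{4,5}] row 7 places 4 nowhere but r7c9. So r7c9=4.
Step 14. [r2c7∈{1,2,3,4,7}] 4 has one home in row 2: r2c7 ⇒ r2c7=4.
Step 15. [r9c3∈{8,9}] row 9 places 9 nowhere but r9c3 ⇒ r9c3=9.
Step 16. [r4c2∈{8}] r4c2 has the single candidate 8. So r4c2=8.
Step 17. [r2c6∈{8}] r2c6's peers cover all but 8, so r2c6=8.
Step 18. [r2c1∈{3}] r2c1 has the single candidate 3 ⇒ r2c1=3.
Step 19. [r8c9∈{2,5,9}] 5 has one home in row 8: r8c9. So r8c9=5.
Step 20. [r8c8∈{2,9}] in row 8, 9 fits only at r8c8, so r8c8=9.
Step 21. [r4c8∈{1}] nothing but 1 survives at r4c8, so r4c8=1.
Step 22. [r3c7∈{1,3,7}] across col 7, 1 lands solely at r3c7, so r3c7=1.
Step 23. [r3c2∈{5}] r3c2 is down to just 5, so r3c2=5.
Step 24. [r6c7∈{2,7}] col 7 places 7 nowhere but r6c7. So r6c7=7.
Step 25. [r3c4∈{7}] r3c4 is down to just 7. So r3c4=7.
Step 26. [r8c7∈{2,8}] 2 has one home in row 8: r8c7. So r8c7=2.
Step 27. [r6c9∈{2}] r6c9's peers cover all but 2. So r6c9=2.
Step 28. [r4c9∈{3,9}] in row 4, 9 fits only at r4c9. So r4c9=9.
Step 29. [r8c5∈{1}] r8c5 has the single candidate 1. So r8c5=1.
Step 30. [r5c3∈{2}] nothing but 2 survives at r5c3, so r5c3=2.
Step 31. [r9c4∈{5}] r9c4 is down to just 5 ⇒ r9c4=5.
Step 32. [r3c6∈{9}] nothing but 9 survives at r3c6, so r3c6=9.
Step 33. [r3c1∈{8}] only 8 remains possible at r3c1 ⇒ r3c1=8.
Step 34. [r7c1∈{5}] r7c1 has the single candidate 5 ⇒ r7c1=5.
Step 35. [r4c7∈{3}] r4c7's peers cover all but 3 ⇒ r4c7=3.
Step 36. [r7c3∈{3}] r7c3 is down to just 3, so r7c3=3.
Step 37. [r3c9∈{3}] r3c9 has the single candidate 3, so r3c9=3.
Step 38. [r4c6∈{4}] nothing but 4 survives at r4c6. So r4c6=4.
Step 39. [r3c8∈{6}] nothing but 6 survives at r3c8 ⇒ r3c8=6.
Step 40. [r4c1∈{6}] nothing but 6 survives at r4c1, so r4c1=6.
Step 41. [r2c8∈{2}] r2c8's peers cover all but 2. So r2c8=2.
Step 42. [r2c9∈{7}] r2c9 has the single candidate 7, so r2c9=7.
Step 43. [r9c5∈{4}] r9c5's peers cover all but 4. So r9c5=4.
Step 44. [r9c7∈{8}] r9c7's peers cover all but 8. So r9c7=8.
Step 45. [r2c4∈{1}] only 1 remains possible at r2c4 ⇒ r2c4=1.
Step 46. [r8c3∈{8}] r8c3 has the single candidate 8. So r8c3=8.
Step 47. [r7c2∈{1}] r7c2 is down to just 1 ⇒ r7c2=1.
Step 48. [r5c5∈{3}] r5c5 is down to just 3, so r5c5=3.

Answer: 1 2 7 4 6 3 9 5 8 / 3 9 6 1 5 8 4 2 7 / 8 5 4 7 2 9 1 6 3 / 6 8 5 2 7 4 3 1 9 / 7 4 2 9 3 1 5 8 6 / 9 3 1 6 8 5 7 4 2 / 5 1 3 8 9 2 6 7 4 / 4 7 8 3 1 6 2 9 5 / 2 6 9 5 4 7 8 3 1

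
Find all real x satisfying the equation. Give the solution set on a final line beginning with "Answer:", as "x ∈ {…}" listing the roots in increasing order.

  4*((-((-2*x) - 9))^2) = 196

Step 1. [4*((-((-2*x) - 9))^2) = 196] 4·(inner) — divide through by 4 ⇒ div: (-((-2*x) - 9))^2 = 49.
Step 2. [(-((-2*x) - 9))^2 = 49] √ both sides: 49 ≥ 0 gives two branches ⇒ sqrt: -((-2*x) - 9) = 7 or -7.
Step 3. [-((-2*x) - 9) = 7 or -7] flip signs both sides, so neg: (-2*x) - 9 = -7 or 7.
Step 4. [(-2*x) - 9 = -7 or 7] 9 comes off first (add 9). So sub: -2*x = 2 or 16.
Step 5. [-2*x = 2 or 16] -2 out front; divide by -2, so div: x = -1 or -8.

Answer: x ∈ {-8, -1}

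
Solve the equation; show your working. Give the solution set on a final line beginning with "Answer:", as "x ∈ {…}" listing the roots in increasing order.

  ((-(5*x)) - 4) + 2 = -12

Step 1. [((-(5*x)) - 4) + 2 = -12] 2 comes off first (subtract 2), so sub: (-(5*x)) - 4 = -14.
Step 2. [(-(5*x)) - 4 = -14] the outer -4 inverts by adding 4, so sub: -(5*x) = -10.
Step 3. [-(5*x) = -10] flip signs both sides, so neg: 5*x = 10.
Step 4. [5*x = 10] 5·(inner) — divide through by 5 ⇒ div: x = 2.

Answer: x ∈ {2}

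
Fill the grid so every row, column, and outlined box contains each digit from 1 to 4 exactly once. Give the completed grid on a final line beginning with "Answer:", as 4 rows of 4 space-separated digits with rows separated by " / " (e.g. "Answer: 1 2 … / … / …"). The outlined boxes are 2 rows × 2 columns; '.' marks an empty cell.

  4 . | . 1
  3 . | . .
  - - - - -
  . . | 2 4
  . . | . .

Step 1. [r3c1∈{1}] r3c1's peers cover all but 1, so r3c1=1.
Step 2. [r4c4∈{3}] nothing but 3 survives at r4c4 ⇒ r4c4=3.
Step 3. [r1c2∈{2}] only 2 remains possible at r1c2. So r1c2=2.
Step 4. [r2c3∈{4}] r2c3's peers cover all but 4, so r2c3=4.
Step 5. [r2c4∈{2}] nothing but 2 survives at r2c4. So r2c4=2.
Step 6. [r1c3∈{3}] r1c3 has the single candidate 3, so r1c3=3.
Step 7. [r4c3∈{1}] r4c3 is down to just 1. So r4c3=1.
Step 8. [r4c1∈{2}] nothing but 2 survives at r4c1. So r4c1=2.
Step 9. [r4c2∈{4}] r4c2's peers cover all but 4 ⇒ r4c2=4.
Step 10. [r3c2∈{3}] r3c2 is down to just 3, so r3c2=3.
Step 11. [r2c2∈{1}] only 1 remains possible at r2c2 ⇒ r2c2=1.

Answer: 4 2 3 1 / 3 1 4 2 / 1 3 2 4 / 2 4 1 3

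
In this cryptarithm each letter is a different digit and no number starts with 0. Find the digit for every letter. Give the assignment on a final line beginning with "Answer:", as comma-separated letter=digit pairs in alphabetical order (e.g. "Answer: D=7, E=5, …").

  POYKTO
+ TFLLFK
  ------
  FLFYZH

Step 1. [col 1: O + K ≡ H (mod 10)] no forcing yet in column 1 (carry-in 0); H=5 is free and consistent — try it. So H=5.
Step 2. [col 1: O + K ≡ H (mod 10)] no forcing yet in column 1 (carry-in 0); O=8 is free and consistent — try it, so O=8.
Step 3. [col 1: O + K ≡ H (mod 10)] column 1: given O=8, H=5, carry-in 0, and digits 5,8 already taken and all letters distinct, O+K≡H (mod 10) forces K=7 ⇒ K=7.
Step 4. [col 2: T + F ≡ Z (mod 10)] no forcing yet in column 2 (carry-in 1); T=2 is free and consistent — try it ⇒ T=2.
Step 5. [col 2: T + F ≡ Z (mod 10)] F=6 is one option consistent with column 2 (T + F ≡ Z (mod 10), carry-in 1) — take it ⇒ F=6.
Step 6. [col 2: T + F ≡ Z (mod 10)] in column 2 we have T+F≡Z with carry-in 1; given T=2, F=6 and digits 2,5,6,7,8 already taken and all letters distinct, that pins Z to 9, so Z=9.
Step 7. [col 3: K + L ≡ Y (mod 10)] several values work for L in column 3 (K + L ≡ Y (mod 10), carry-in 0); try L=4, so L=4.
Step 8. [col 3: K + L ≡ Y (mod 10)] from column 3 (K=7, L=4, carry-in 0, digits 2,4,5,6,7,8,9 already taken and all letters distinct): Y must equal 1. So Y=1.
Step 9. [col 6: P + T ≡ F (mod 10)] column 6 reads P+T+carry(1)=F with T=2, F=6; with digits 1,2,4,5,6,7,8,9 already taken and all letters distinct, the only value for P is 3 ⇒ P=3.

Answer: F=6, H=5, K=7, L=4, O=8, P=3, T=2, Y=1, Z=9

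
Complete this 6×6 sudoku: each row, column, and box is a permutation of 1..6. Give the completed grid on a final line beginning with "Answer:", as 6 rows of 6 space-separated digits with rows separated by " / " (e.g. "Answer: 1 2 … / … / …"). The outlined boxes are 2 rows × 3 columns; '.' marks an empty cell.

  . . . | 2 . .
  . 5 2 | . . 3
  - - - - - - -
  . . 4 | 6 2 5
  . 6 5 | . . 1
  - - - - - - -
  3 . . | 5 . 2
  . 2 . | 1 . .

Step 1. [r6c3∈{6}] r6c3 is down to just 6. So r6c3=6.
Step 2. [r2c4∈{4}] nothing but 4 survives at r2c4, so r2c4=4.
Step 3. [r4c5∈{3,4}] in row 4, 4 fits only at r4c5. So r4c5=4.
Step 4. [r5c2∈{1,4}] 4 has one home in row 5: r5c2, so r5c2=4.
Step 5. [r3c1∈{1}] r3c1's peers cover all but 1 ⇒ r3c1=1.
Step 6. [r1c2∈{1,3}] r1c2 is the only open cell in col 2 admitting 1, so r1c2=1.
Step 7. [r1c6∈{6}] nothing but 6 survives at r1c6. So r1c6=6.
Step 8. [r6c6∈{4}] r6c6 is down to just 4, so r6c6=4.
Step 9. [r1c1∈{4}] r1c1's peers cover all but 4, so r1c1=4.
Step 10. [r6c1∈{5}] r6c1 is down to just 5 ⇒ r6c1=5.
Step 11. [r3c2∈{3}] r3c2 is down to just 3. So r3c2=3.
Step 12. [r2c1∈{6}] r2c1 is down to just 6, so r2c1=6.
Step 13. [r5c3∈{1}] only 1 remains possible at r5c3. So r5c3=1.
Step 14. [r2c5∈{1}] r2c5 is down to just 1. So r2c5=1.
Step 15. [r1c5∈{5}] r1c5 is down to just 5, so r1c5=5.
Step 16. [r6c5∈{3}] only 3 remains possible at r6c5, so r6c5=3.
Step 17. [r4c1∈{2}] r4c1's peers cover all but 2 ⇒ r4c1=2.
Step 18. [r5c5∈{6}] r5c5 is down to just 6 ⇒ r5c5=6.
Step 19. [r4c4∈{3}] only 3 remains possible at r4c4. So r4c4=3.
Step 20. [r1c3∈{3}] only 3 remains possible at r1c3, so r1c3=3.

Answer: 4 1 3 2 5 6 / 6 5 2 4 1 3 / 1 3 4 6 2 5 / 2 6 5 3 4 1 / 3 4 1 5 6 2 / 5 2 6 1 3 4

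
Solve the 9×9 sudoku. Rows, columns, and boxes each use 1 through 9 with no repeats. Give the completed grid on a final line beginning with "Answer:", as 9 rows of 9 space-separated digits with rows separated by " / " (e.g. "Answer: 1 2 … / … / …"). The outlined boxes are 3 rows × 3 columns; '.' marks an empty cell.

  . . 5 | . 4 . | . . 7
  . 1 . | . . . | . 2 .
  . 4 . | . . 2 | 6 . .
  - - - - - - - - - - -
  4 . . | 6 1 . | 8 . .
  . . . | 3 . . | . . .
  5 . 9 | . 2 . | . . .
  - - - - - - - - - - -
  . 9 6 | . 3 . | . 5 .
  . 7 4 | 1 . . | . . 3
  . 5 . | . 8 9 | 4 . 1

Step 1. [r5c5∈{5,7,9}] box 5 places 9 nowhere but r5c5 ⇒ r5c5=9.
Step 2. [r3c8∈{1,3,8,9}] 1 has one home in row 3: r3c8. So r3c8=1.
Step 3. [r2c9∈{4,5,8,9}] row 2 places 4 nowhere but r2c9. So r2c9=4.
Step 4. [r5c3∈{1,2,7,8}] across col 3, 1 lands solely at r5c3. So r5c3=1.
Step 5. [r6c9∈{6}] r6c9 has the single candidate 6. So r6c9=6.
Step 6. [r1c6∈{1,3,6,8}] across row 1, 1 lands solely at r1c6 ⇒ r1c6=1.
Step 7. [r2c6∈{3,5,6,7,8}] r2c6 is the only open cell in col 6 admitting 3, so r2c6=3.
Step 8. [r2c5∈{5,6,7}] in box 2, 6 fits only at r2c5, so r2c5=6.
Step 9. [r3c5∈{5,7}] across col 5, 7 lands solely at r3c5 ⇒ r3c5=7.
Step 10. [r6c7∈{1,3,7}] across row 6, 1 lands solely at r6c7 ⇒ r6c7=1.
Step 11. [r1c7∈{3,9}] col 7 places 3 nowhere but r1c7, so r1c7=3.
Step 12. [r9c8∈{6,7}] 6 has one home in row 9: r9c8. So r9c8=6.
Step 13. [r7c7∈{2,7}] box 9 places 7 nowhere but r7c7, so r7c7=7.
Step 14. [r7c6∈{4}] r7c6 has the single candidate 4, so r7c6=4.
Step 15. [r7c4∈{2}] r7c4's peers cover all but 2, so r7c4=2.
Step 16. [r8c7∈{2,9}] box 9 places 2 nowhere but r8c7. So r8c7=2.
Step 17. [r8c1∈{8}] r8c1 is down to just 8 ⇒ r8c1=8.
Step 18. [r2c7∈{5,9}] r2c7 is the only open cell in col 7 admitting 9. So r2c7=9.
Step 19. [r3c9∈{5,8}] across box 3, 5 lands solely at r3c9. So r3c9=5.
Step 20. [r4c6∈{5,7}] 5 has one home in row 4: r4c6. So r4c6=5.
Step 21. [r5c9∈{2}] r5c9's peers cover all but 2, so r5c9=2.
Step 22. [r6c4∈{4,7,8}] col 4 places 4 nowhere but r6c4. So r6c4=4.
Step 23. [r2c1∈{7}] only 7 remains possible at r2c1, so r2c1=7.
Step 24. [r2c3∈{8}] r2c3's peers cover all but 8, so r2c3=8.
Step 25. [r4c3∈{2,3,7}] 7 has one home in col 3: r4c3 ⇒ r4c3=7.
Step 26. [r5c1∈{6}] nothing but 6 survives at r5c1. So r5c1=6.
Step 27. [r5c2∈{8}] r5c2 has the single candidate 8, so r5c2=8.
Step 28. [r3c4∈{8,9}] r3c4 is the only open cell in row 3 admitting 8, so r3c4=8.
Step 29. [r5c6∈{7}] only 7 remains possible at r5c6 ⇒ r5c6=7.
Step 30. [r3c3∈{3}] nothing but 3 survives at r3c3 ⇒ r3c3=3.
Step 31. [r6c2∈{3}] nothing but 3 survives at r6c2. So r6c2=3.
Step 32. [r1c2∈{2,6}] 6 has one home in row 1: r1c2, so r1c2=6.
Step 33. [r1c1∈{2,9}] in row 1, 2 fits only at r1c1 ⇒ r1c1=2.
Step 34. [r4c8∈{3,9}] in row 4, 3 fits only at r4c8, so r4c8=3.
Step 35. [r9c3∈{2}] r9c3 has the single candidate 2. So r9c3=2.
Step 36. [r8c8∈{9}] nothing but 9 survives at r8c8. So r8c8=9.
Step 37. [r7c9∈{8}] r7c9 is down to just 8, so r7c9=8.
Step 38. [r8c6∈{6}] r8c6's peers cover all but 6. So r8c6=6.
Step 39. [r6c6∈{8}] only 8 remains possible at r6c6 ⇒ r6c6=8.
Step 40. [r4c9∈{9}] only 9 remains possible at r4c9 ⇒ r4c9=9.
Step 41. [r6c8∈{7}] r6c8 is down to just 7, so r6c8=7.
Step 42. [r1c4∈{9}] nothing but 9 survives at r1c4 ⇒ r1c4=9.
Step 43. [r5c7∈{5}] nothing but 5 survives at r5c7 ⇒ r5c7=5.
Step 44. [r3c1∈{9}] r3c1 is down to just 9. So r3c1=9.
Step 45. [r9c4∈{7}] r9c4 is down to just 7. So r9c4=7.
Step 46. [r5c8∈{4}] nothing but 4 survives at r5c8 ⇒ r5c8=4.
Step 47. [r9c1∈{3}] only 3 remains possible at r9c1. So r9c1=3.
Step 48. [r4c2∈{2}] nothing but 2 survives at r4c2 ⇒ r4c2=2.
Step 49. [r7c1∈{1}] r7c1 is down to just 1. So r7c1=1.
Step 50. [r2c4∈{5}] r2c4 has the single candidate 5, so r2c4=5.
Step 51. [r8c5∈{5}] nothing but 5 survives at r8c5. So r8c5=5.
Step 52. [r1c8∈{8}] only 8 remains possible at r1c8 ⇒ r1c8=8.

Answer: 2 6 5 9 4 1 3 8 7 / 7 1 8 5 6 3 9 2 4 / 9 4 3 8 7 2 6 1 5 / 4 2 7 6 1 5 8 3 9 / 6 8 1 3 9 7 5 4 2 / 5 3 9 4 2 8 1 7 6 / 1 9 6 2 3 4 7 5 8 / 8 7 4 1 5 6 2 9 3 / 3 5 2 7 8 9 4 6 1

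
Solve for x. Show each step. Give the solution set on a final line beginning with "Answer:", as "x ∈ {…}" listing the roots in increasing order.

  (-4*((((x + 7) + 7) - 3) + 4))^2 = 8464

Step 1. [(-4*((((x + 7) + 7) - 3) + 4))^2 = 8464] 8464 ≥ 0, LHS is (·)² — take ±√ ⇒ sqrt: -4*((((x + 7) + 7) - 3) + 4) = 92 or -92.
Step 2. [-4*((((x + 7) + 7) - 3) + 4) = 92 or -92] -4 out front; divide by -4, so div: (((x + 7) + 7) - 3) + 4 = -23 or 23.
Step 3. [(((x + 7) + 7) - 3) + 4 = -23 or 23] 4 comes off first (subtract 4) ⇒ sub: ((x + 7) + 7) - 3 = -27 or 19.
Step 4. [((x + 7) + 7) - 3 = -27 or 19] add 3: x sits inside (… - 3) ⇒ sub: (x + 7) + 7 = -24 or 22.
Step 5. [(x + 7) + 7 = -24 or 22] peel the +7: subtract 7 from each side. So sub: x + 7 = -31 or 15.
Step 6. [x + 7 = -31 or 15] peel the +7: subtract 7 from each side ⇒ sub: x = -38 or 8.

Answer: x ∈ {-38, 8}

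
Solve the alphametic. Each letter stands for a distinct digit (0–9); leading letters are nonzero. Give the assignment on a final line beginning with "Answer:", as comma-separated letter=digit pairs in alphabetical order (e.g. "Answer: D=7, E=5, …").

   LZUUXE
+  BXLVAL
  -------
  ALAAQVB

Step 1. [col 1: E + L ≡ B (mod 10)] B=9 is one option consistent with column 1 (E + L ≡ B (mod 10), carry-in 0) — take it, so B=9.
Step 2. [col 1: E + L ≡ B (mod 10)] several values work for L in column 1 (E + L ≡ B (mod 10), carry-in 0); try L=2, so L=2.
Step 3. [col 1: E + L ≡ B (mod 10)] in column 1 we have E+L≡B with carry-in 0; given L=2, B=9 and digits 2,9 already taken and all letters distinct, that pins E to 7, so E=7.
Step 4. [col 2: X + A ≡ V (mod 10)] column 2 (X + A ≡ V (mod 10), carry-in 0) doesn't pin V yet; pick V=5 and continue ⇒ V=5.
Step 5. [col 2: X + A ≡ V (mod 10)] no forcing yet in column 2 (carry-in 0); A=1 is free and consistent — try it, so A=1.
Step 6. [col 2: X + A ≡ V (mod 10)] column 2 reads X+A+carry(0)=V with A=1, V=5; with digits 1,2,5,7,9 already taken and all letters distinct, the only value for X is 4, so X=4.
Step 7. [col 3: U + V ≡ Q (mod 10)] column 3 (U + V ≡ Q (mod 10), carry-in 0) doesn't pin Q yet; pick Q=3 and continue ⇒ Q=3.
Step 8. [col 3: U + V ≡ Q (mod 10)] column 3: given V=5, Q=3, carry-in 0, and digits 1,2,3,4,5,7,9 already taken and all letters distinct, U+V≡Q (mod 10) forces U=8. So U=8.
Step 9. [col 5: Z + X ≡ A (mod 10)] column 5: given X=4, A=1, carry-in 1, and digits 1,2,3,4,5,7,8,9 already taken and all letters distinct, Z+X≡A (mod 10) forces Z=6. So Z=6.

Answer: A=1, B=9, E=7, L=2, Q=3, U=8, V=5, X=4, Z=6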